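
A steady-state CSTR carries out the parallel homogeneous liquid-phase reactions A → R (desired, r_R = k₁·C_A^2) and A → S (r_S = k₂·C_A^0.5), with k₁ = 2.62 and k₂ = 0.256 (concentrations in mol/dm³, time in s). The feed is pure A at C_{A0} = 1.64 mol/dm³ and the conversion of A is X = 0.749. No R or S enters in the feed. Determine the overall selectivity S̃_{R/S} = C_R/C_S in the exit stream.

2.70

Exit C_A = C_{A0}(1−X) = 1.64×0.251 = 0.4116 mol/dm³.
A CSTR operates uniformly at the exit composition, giving r_R = 0.4440 and r_S = 0.1642 (each k·C_A^n at C_A = 0.4116).
Overall selectivity = C_R/C_S = r_Rτ/(r_Sτ) = r_R/r_S = 2.70.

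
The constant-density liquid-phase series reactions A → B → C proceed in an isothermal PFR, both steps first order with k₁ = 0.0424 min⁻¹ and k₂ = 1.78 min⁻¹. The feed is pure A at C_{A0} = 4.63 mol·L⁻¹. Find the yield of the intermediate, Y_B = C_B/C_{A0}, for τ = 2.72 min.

Solving the coupled first-order balances gives C_B(τ) = [k₁/(k₂−k₁)]·C_{A0}·(e^(−k₁τ) − e^(−k₂τ)).
e^(−k₁τ) = e^(−0.0424×2.72) = e^(−0.1153) = 0.8911; e^(−k₂τ) = e^(−4.842) = 0.007894.
C_B = 0.0424×4.63/(1.78−0.0424) × (0.8911−0.007894) = 0.1130×0.8832 = 0.09978 mol·L⁻¹.
Y_B = C_B/C_{A0} = 0.09978/4.63 = 0.0216.

0.0216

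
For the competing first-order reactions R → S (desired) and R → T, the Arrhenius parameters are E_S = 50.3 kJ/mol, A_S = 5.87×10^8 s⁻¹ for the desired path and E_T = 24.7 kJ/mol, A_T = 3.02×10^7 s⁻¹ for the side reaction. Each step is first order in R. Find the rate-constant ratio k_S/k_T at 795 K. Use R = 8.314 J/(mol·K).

0.404

With equal orders, S_{S/T} = k_S/k_T = (A_S/A_T)·exp[(E_T−E_S)/(RT)].
(E_T−E_S)/(RT) = (24.7−50.3)×10³/(8.314×795) = -25600/6610 = -3.873.
k_S/k_T = (5.87×10^8/3.02×10^7)·exp(-3.873) = 19.44 × 0.02079 = 0.404.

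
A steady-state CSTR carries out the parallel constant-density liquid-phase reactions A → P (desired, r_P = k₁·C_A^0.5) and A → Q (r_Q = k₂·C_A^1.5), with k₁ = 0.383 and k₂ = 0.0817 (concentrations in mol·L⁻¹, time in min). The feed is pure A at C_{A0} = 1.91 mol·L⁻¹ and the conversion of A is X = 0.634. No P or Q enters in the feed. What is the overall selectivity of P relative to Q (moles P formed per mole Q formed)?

Exit C_A = C_{A0}(1−X) = 1.91×0.366 = 0.6991 mol·L⁻¹.
Rates in a CSTR are evaluated at the outlet concentration: r_P = 0.383×0.6991^0.5 = 0.3202, r_Q = 0.0817×0.6991^1.5 = 0.04775.
Overall selectivity = C_P/C_Q = r_Pτ/(r_Qτ) = r_P/r_Q = 6.71.

6.71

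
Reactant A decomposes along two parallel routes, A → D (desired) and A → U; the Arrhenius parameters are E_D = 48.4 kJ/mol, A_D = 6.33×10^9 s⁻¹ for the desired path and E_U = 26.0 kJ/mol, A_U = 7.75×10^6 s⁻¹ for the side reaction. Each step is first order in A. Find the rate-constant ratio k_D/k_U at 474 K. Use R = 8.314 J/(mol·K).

Since both paths have the same order in A, the concentration cancels and S_{D/U} = k_D/k_U = (A_D/A_U)·exp[(E_U−E_D)/(RT)].
(E_U−E_D)/(RT) = (26.0−48.4)×10³/(8.314×474) = -22400/3941 = -5.684.
k_D/k_U = (6.33×10^9/7.75×10^6)·exp(-5.684) = 816.8 × 0.003400 = 2.78.
Since E_D > E_U, raising the temperature improves selectivity toward D.

2.78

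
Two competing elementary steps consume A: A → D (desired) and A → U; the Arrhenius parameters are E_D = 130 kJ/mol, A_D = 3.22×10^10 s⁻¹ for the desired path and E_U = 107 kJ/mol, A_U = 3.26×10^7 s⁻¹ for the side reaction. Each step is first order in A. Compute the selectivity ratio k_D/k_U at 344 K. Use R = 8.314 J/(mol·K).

Since both paths have the same order in A, the concentration cancels and S_{D/U} = k_D/k_U = (A_D/A_U)·exp[(E_U−E_D)/(RT)].
(E_U−E_D)/(RT) = (107−130)×10³/(8.314×344) = -23000/2860 = -8.042.
k_D/k_U = (3.22×10^10/3.26×10^7)·exp(-8.042) = 987.7 × 3.217×10^-4 = 0.318.
Since E_D > E_U, raising the temperature improves selectivity toward D.

0.318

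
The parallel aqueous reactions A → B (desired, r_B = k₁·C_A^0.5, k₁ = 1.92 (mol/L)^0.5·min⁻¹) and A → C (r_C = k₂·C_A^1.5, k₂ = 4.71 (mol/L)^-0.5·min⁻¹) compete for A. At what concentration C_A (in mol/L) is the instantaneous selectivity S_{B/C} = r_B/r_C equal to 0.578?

S_{B/C} = (k₁/k₂)·C_A⁻¹ ⇒ C_A = (S·k₂/k₁)^(-1).
= (0.578×4.71/1.92)^(-1) = (1.418)^(-1) = 0.705 mol/L.

0.705 mol/L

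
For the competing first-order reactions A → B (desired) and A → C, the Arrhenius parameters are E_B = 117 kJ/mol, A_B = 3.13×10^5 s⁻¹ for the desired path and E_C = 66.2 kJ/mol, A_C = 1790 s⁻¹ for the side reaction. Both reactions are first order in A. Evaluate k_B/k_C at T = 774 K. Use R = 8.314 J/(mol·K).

With equal orders, S_{B/C} = k_B/k_C = (A_B/A_C)·exp[(E_C−E_B)/(RT)].
(E_C−E_B)/(RT) = (66.2−117)×10³/(8.314×774) = -50800/6435 = -7.894.
k_B/k_C = (3.13×10^5/1790)·exp(-7.894) = 174.9 × 3.729×10^-4 = 0.0652.

0.0652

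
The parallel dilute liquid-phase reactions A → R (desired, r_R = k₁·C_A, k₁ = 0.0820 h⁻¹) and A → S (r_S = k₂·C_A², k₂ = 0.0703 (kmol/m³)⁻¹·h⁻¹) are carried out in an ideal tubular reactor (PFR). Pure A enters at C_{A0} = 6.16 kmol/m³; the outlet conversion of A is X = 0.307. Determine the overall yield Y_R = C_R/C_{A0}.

0.0565

C_A = C_{A0}(1−X) = 4.269 kmol/m³.
Along a PFR/batch, dC_R/dC_A = −r_R/(r_R+r_S) = −k₁/(k₁+k₂·C_A).
Integrating from C_{A0} to C_A: C_R = (0.0820/0.0703)·ln[(0.0820+0.0703·6.16)/(0.0820+0.0703·4.27)] = 1.166·ln(0.5150/0.3821) = 0.3483 kmol/m³.
Y_R = C_R/C_{A0} = 0.3483/6.16 = 0.0565.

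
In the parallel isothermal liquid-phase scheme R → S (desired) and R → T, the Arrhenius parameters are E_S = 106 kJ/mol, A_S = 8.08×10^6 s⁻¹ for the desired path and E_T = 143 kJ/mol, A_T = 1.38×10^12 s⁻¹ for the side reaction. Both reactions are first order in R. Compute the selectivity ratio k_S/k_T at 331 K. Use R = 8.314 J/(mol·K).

k_S/k_T = (A_S/A_T)·exp[−(E_S−E_T)/(RT)] = (A_S/A_T)·exp[(E_T−E_S)/(RT)].
(E_T−E_S)/(RT) = (143−106)×10³/(8.314×331) = 37000/2752 = 13.45.
k_S/k_T = (8.08×10^6/1.38×10^12)·exp(13.45) = 5.855×10^-6 × 6.904×10^5 = 4.04.
Since E_S < E_T, lowering the temperature improves selectivity toward S.

4.04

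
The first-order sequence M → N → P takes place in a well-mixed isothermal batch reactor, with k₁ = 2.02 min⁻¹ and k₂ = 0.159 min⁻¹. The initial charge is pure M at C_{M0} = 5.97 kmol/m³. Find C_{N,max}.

For a first-order series the maximum intermediate yield is C_{N,max}/C_{M0} = (k₁/k₂)^[k₂/(k₂−k₁)].
= (2.02/0.159)^(0.159/(0.159−2.02)) = (12.70)^(-0.08544) = 0.8048.
C_{N,max} = 0.8048×5.97 = 4.80 kmol/m³.

4.80 kmol/m³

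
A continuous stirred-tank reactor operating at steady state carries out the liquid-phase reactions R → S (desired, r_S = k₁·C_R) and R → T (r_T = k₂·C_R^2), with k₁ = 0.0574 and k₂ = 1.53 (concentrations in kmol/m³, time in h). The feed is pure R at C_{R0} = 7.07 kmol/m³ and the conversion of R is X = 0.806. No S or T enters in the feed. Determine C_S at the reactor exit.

0.152 kmol/m³

Exit C_R = C_{R0}(1−X) = 7.07×0.194 = 1.372 kmol/m³.
Rates in a CSTR are evaluated at the outlet concentration: r_S = 0.0574×1.372 = 0.07873, r_T = 1.53×1.372^2 = 2.878.
Fraction of consumed R going to S: r_S/(r_S+r_T) = 0.02662.
C_S = 0.02662·C_{R0}·X = 0.02662×7.07×0.806 = 0.152 kmol/m³.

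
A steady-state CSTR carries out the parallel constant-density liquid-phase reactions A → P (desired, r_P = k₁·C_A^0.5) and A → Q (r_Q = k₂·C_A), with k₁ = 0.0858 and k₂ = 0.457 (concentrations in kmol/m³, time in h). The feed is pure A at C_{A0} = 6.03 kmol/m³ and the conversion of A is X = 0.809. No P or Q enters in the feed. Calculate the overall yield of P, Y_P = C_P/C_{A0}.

Exit C_A = C_{A0}(1−X) = 6.03×0.191 = 1.152 kmol/m³.
A CSTR operates uniformly at the exit composition, giving r_P = 0.09208 and r_Q = 0.5263 (each k·C_A^n at C_A = 1.152).
Fraction of consumed A going to P: r_P/(r_P+r_Q) = 0.1489.
C_P = 0.1489·C_{A0}·X = 0.1489×6.03×0.809 = 0.726 kmol/m³; Y_P = C_P/C_{A0} = 0.120.

0.120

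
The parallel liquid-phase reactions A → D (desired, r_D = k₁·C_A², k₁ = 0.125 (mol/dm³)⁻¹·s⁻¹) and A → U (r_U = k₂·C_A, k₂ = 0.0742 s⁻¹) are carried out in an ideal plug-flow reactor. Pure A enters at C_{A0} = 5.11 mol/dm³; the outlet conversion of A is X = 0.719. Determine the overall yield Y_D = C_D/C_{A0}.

C_A = C_{A0}(1−X) = 1.436 mol/dm³.
Along a PFR/batch, dC_U/dC_A = −r_U/(r_D+r_U) = −k₂/(k₂+k₁·C_A).
Integrating from C_{A0} to C_A: C_U = (0.0742/0.125)·ln[(0.0742+0.125·5.11)/(0.0742+0.125·1.44)] = 0.5936·ln(0.7130/0.2537) = 0.6134 mol/dm³.
Then C_D = (C_{A0}−C_A) − C_U = 3.674 − 0.6134 = 3.061 mol/dm³.
Y_D = C_D/C_{A0} = 3.061/5.11 = 0.599.

0.599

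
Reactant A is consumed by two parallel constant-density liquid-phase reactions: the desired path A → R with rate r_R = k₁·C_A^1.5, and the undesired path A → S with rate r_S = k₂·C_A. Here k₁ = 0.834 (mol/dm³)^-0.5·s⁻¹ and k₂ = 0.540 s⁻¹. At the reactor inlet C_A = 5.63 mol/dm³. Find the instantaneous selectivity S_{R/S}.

S_{R/S} = r_R/r_S = (k₁·C_A^1.5)/(k₂·C_A) = (k₁/k₂)·C_A^0.5.
= (0.834×5.630^1.5) / (0.540×5.630) = 11.14/3.040 = 3.66.

3.66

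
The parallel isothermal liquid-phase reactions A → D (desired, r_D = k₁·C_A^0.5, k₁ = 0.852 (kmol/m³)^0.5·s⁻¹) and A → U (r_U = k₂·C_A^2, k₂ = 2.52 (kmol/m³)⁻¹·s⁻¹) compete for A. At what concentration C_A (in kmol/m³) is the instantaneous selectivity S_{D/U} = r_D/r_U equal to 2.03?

S_{D/U} = (k₁/k₂)·C_A^-1.5 ⇒ C_A = (S·k₂/k₁)^(1/(-1.5)).
= (2.03×2.52/0.852)^(-0.6667) = (6.004)^(-0.6667) = 0.303 kmol/m³.

0.303 kmol/m³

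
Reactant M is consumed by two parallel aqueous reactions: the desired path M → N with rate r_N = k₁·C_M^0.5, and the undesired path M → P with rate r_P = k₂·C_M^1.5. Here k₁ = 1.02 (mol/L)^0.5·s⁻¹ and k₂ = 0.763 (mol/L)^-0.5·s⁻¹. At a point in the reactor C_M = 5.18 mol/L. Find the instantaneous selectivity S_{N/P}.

S_{N/P} = r_N/r_P = (k₁·C_M^0.5)/(k₂·C_M^1.5) = (k₁/k₂)·C_M⁻¹.
= (1.02×5.180^0.5) / (0.763×5.180^1.5) = 2.321/8.995 = 0.258.
The undesired path is higher order in M, so low C_M (CSTR or dilute feed) favours N.

0.258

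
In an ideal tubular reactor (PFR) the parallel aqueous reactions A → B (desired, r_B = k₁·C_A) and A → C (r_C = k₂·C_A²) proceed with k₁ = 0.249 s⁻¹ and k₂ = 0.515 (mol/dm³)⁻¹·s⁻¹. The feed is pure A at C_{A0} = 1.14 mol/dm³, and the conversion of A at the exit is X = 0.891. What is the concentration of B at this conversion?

C_A = C_{A0}(1−X) = 0.1243 mol/dm³.
Along a PFR/batch, dC_B/dC_A = −r_B/(r_B+r_C) = −k₁/(k₁+k₂·C_A).
Integrating from C_{A0} to C_A: C_B = (0.249/0.515)·ln[(0.249+0.515·1.14)/(0.249+0.515·0.124)] = 0.4835·ln(0.8361/0.3130) = 0.4751 mol/dm³.

0.475 mol/dm³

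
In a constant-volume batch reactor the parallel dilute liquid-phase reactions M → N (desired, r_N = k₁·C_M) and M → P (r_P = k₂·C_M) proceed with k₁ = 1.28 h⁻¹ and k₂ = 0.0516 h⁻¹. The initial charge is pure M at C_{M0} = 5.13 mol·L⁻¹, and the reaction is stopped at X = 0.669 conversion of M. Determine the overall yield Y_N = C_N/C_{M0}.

0.643

C_M = C_{M0}(1−X) = 1.698 mol·L⁻¹.
Both paths are first order in M, so the instantaneous fraction to N is constant: dC_N/d(−C_M) = k₁/(k₁+k₂) = 0.9612.
C_N = 0.9612·(C_{M0}−C_M) = 0.9612×3.432 = 3.30 mol·L⁻¹.
Y_N = C_N/C_{M0} = 3.299/5.13 = 0.643.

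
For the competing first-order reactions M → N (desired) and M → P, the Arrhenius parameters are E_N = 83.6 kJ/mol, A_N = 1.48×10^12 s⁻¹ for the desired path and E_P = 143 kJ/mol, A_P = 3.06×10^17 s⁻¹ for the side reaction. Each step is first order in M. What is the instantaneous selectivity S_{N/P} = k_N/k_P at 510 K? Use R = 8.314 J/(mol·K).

5.87

Since both paths have the same order in M, the concentration cancels and S_{N/P} = k_N/k_P = (A_N/A_P)·exp[(E_P−E_N)/(RT)].
(E_P−E_N)/(RT) = (143−83.6)×10³/(8.314×510) = 59400/4240 = 14.01.
k_N/k_P = (1.48×10^12/3.06×10^17)·exp(14.01) = 4.837×10^-6 × 1.213×10^6 = 5.87.
Since E_N < E_P, lowering the temperature improves selectivity toward N.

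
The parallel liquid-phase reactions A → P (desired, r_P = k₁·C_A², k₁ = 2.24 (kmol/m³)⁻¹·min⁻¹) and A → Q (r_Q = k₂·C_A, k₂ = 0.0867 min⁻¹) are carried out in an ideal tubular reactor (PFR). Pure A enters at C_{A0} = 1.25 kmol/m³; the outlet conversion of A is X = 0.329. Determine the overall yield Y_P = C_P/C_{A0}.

0.317

C_A = C_{A0}(1−X) = 0.8388 kmol/m³.
Along a PFR/batch, dC_Q/dC_A = −r_Q/(r_P+r_Q) = −k₂/(k₂+k₁·C_A).
Integrating from C_{A0} to C_A: C_Q = (0.0867/2.24)·ln[(0.0867+2.24·1.25)/(0.0867+2.24·0.839)] = 0.03871·ln(2.887/1.966) = 0.01488 kmol/m³.
Then C_P = (C_{A0}−C_A) − C_Q = 0.4112 − 0.01488 = 0.3964 kmol/m³.
Y_P = C_P/C_{A0} = 0.3964/1.25 = 0.317.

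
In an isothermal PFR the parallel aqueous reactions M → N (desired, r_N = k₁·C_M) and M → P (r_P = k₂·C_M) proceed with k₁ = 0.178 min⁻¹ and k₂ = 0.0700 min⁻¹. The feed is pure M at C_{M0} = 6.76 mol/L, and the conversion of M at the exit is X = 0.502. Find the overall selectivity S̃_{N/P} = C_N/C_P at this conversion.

2.54

C_M = C_{M0}(1−X) = 3.366 mol/L.
Both paths are first order in M, so the instantaneous fraction to N is constant: dC_N/d(−C_M) = k₁/(k₁+k₂) = 0.7177.
C_N = 0.7177·(C_{M0}−C_M) = 0.7177×3.394 = 2.44 mol/L.
C_P = (C_{M0}−C_M)−C_N = 0.9578 mol/L; S̃_{N/P} = 2.436/0.9578 = 2.54.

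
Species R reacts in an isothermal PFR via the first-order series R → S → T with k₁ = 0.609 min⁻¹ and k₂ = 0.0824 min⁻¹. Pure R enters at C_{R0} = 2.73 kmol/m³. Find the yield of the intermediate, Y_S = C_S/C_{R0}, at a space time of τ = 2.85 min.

0.711

For first-order series with pure R initially, C_S(τ) = k₁C_{R0}/(k₂−k₁)·(e^(−k₁τ) − e^(−k₂τ)).
e^(−k₁τ) = e^(−0.609×2.85) = e^(−1.736) = 0.1763; e^(−k₂τ) = e^(−0.2348) = 0.7907.
C_S = 0.609×2.73/(0.0824−0.609) × (0.1763−0.7907) = (-3.157)×(-0.6144) = 1.940 kmol/m³.
Y_S = C_S/C_{R0} = 1.940/2.73 = 0.711.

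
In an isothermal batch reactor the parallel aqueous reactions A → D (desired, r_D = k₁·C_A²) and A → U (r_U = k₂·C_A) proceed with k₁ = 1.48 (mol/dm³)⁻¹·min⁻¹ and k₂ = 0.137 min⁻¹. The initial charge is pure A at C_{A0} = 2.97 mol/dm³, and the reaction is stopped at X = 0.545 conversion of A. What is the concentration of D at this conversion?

1.55 mol/dm³

C_A = C_{A0}(1−X) = 1.351 mol/dm³.
Along a PFR/batch, dC_U/dC_A = −r_U/(r_D+r_U) = −k₂/(k₂+k₁·C_A).
Integrating from C_{A0} to C_A: C_U = (0.137/1.48)·ln[(0.137+1.48·2.97)/(0.137+1.48·1.35)] = 0.09257·ln(4.533/2.137) = 0.06960 mol/dm³.
Then C_D = (C_{A0}−C_A) − C_U = 1.619 − 0.06960 = 1.549 mol/dm³.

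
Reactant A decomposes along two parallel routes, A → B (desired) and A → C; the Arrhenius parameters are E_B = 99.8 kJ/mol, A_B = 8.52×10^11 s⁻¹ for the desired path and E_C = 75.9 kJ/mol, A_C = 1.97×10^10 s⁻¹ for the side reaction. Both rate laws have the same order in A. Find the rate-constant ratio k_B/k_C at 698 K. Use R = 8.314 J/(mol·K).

0.704

Since both paths have the same order in A, the concentration cancels and S_{B/C} = k_B/k_C = (A_B/A_C)·exp[(E_C−E_B)/(RT)].
(E_C−E_B)/(RT) = (75.9−99.8)×10³/(8.314×698) = -23900/5803 = -4.118.
k_B/k_C = (8.52×10^11/1.97×10^10)·exp(-4.118) = 43.25 × 0.01627 = 0.704.
Since E_B > E_C, raising the temperature improves selectivity toward B.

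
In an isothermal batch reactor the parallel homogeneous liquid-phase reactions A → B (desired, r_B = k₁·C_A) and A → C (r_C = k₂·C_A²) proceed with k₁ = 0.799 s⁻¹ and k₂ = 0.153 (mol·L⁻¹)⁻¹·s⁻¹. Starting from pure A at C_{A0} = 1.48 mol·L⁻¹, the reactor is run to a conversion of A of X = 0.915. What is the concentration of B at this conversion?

C_A = C_{A0}(1−X) = 0.1258 mol·L⁻¹.
Along a PFR/batch, dC_B/dC_A = −r_B/(r_B+r_C) = −k₁/(k₁+k₂·C_A).
Integrating from C_{A0} to C_A: C_B = (0.799/0.153)·ln[(0.799+0.153·1.48)/(0.799+0.153·0.126)] = 5.222·ln(1.025/0.8182) = 1.179 mol·L⁻¹.

1.18 mol·L⁻¹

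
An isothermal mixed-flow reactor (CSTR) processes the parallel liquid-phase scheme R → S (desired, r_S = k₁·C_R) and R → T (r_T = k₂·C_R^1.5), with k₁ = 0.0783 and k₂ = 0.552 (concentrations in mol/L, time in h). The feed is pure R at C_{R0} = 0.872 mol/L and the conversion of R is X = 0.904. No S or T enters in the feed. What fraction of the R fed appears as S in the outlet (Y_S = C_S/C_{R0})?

Exit C_R = C_{R0}(1−X) = 0.872×0.0960 = 0.08371 mol/L.
Rates in a CSTR are evaluated at the outlet concentration: r_S = 0.0783×0.08371 = 0.006555, r_T = 0.552×0.08371^1.5 = 0.01337.
Fraction of consumed R going to S: r_S/(r_S+r_T) = 0.3290.
C_S = 0.3290·C_{R0}·X = 0.3290×0.872×0.904 = 0.259 mol/L; Y_S = C_S/C_{R0} = 0.297.

0.297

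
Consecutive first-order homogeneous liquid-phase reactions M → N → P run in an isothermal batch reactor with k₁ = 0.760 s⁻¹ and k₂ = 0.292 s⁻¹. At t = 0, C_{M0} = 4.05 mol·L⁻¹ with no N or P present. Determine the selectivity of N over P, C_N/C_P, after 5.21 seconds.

Solving the coupled first-order balances gives C_N(t) = [k₁/(k₂−k₁)]·C_{M0}·(e^(−k₁t) − e^(−k₂t)).
e^(−k₁t) = e^(−0.760×5.21) = e^(−3.960) = 0.01907; e^(−k₂t) = e^(−1.521) = 0.2184.
C_N = 0.760×4.05/(0.292−0.760) × (0.01907−0.2184) = (-6.577)×(-0.1994) = 1.311 mol·L⁻¹.
C_M = C_{M0}e^(−k₁t) = 0.07724 mol·L⁻¹, so C_P = C_{M0}−C_M−C_N = 2.662 mol·L⁻¹; C_N/C_P = 0.493.

0.493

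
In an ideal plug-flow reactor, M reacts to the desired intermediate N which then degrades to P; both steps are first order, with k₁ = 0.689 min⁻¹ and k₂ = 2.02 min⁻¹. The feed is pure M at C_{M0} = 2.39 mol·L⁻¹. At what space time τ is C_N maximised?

Setting dC_N/dτ = 0 gives τ_opt = ln(k₂/k₁)/(k₂−k₁).
= ln(2.02/0.689)/(2.02−0.689) = ln(2.932)/1.331 = 1.076/1.331 = 0.808 min.

0.808 min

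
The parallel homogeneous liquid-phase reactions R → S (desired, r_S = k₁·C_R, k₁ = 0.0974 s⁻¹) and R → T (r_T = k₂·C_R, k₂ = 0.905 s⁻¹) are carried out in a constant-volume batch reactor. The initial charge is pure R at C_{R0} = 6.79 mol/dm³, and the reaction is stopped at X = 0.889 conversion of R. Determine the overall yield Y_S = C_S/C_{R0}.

0.0864

C_R = C_{R0}(1−X) = 0.7537 mol/dm³.
Both paths are first order in R, so the instantaneous fraction to S is constant: dC_S/d(−C_R) = k₁/(k₁+k₂) = 0.09717.
C_S = 0.09717·(C_{R0}−C_R) = 0.09717×6.036 = 0.587 mol/dm³.
Y_S = C_S/C_{R0} = 0.5865/6.79 = 0.0864.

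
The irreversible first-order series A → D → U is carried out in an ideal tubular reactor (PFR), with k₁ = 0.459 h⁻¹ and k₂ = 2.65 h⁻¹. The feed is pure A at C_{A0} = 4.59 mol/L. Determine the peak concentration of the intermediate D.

0.551 mol/L

Evaluating C_D at τ_opt = ln(k₂/k₁)/(k₂−k₁) gives C_{D,max}/C_{A0} = (k₁/k₂)^[k₂/(k₂−k₁)].
= (0.459/2.65)^(2.65/(2.65−0.459)) = (0.1732)^(1.209) = 0.1200.
C_{D,max} = 0.1200×4.59 = 0.551 mol/L.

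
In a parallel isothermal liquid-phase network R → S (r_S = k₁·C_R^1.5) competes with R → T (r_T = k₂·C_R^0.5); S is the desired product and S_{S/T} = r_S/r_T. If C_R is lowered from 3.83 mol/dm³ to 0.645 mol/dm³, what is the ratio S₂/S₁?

S_{S/T} = (k₁/k₂)·C_R, so S₂/S₁ = (C_{R,2}/C_{R,1}).
= 0.645/3.83 = 0.168.

0.168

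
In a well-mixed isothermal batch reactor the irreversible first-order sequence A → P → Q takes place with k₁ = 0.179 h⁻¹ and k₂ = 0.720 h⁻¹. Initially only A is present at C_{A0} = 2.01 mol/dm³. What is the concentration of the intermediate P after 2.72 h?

0.315 mol/dm³

For first-order series with pure A initially, C_P(t) = k₁C_{A0}/(k₂−k₁)·(e^(−k₁t) − e^(−k₂t)).
e^(−k₁t) = e^(−0.179×2.72) = e^(−0.4869) = 0.6145; e^(−k₂t) = e^(−1.958) = 0.1411.
C_P = 0.179×2.01/(0.720−0.179) × (0.6145−0.1411) = 0.6650×0.4735 = 0.3149 mol/dm³.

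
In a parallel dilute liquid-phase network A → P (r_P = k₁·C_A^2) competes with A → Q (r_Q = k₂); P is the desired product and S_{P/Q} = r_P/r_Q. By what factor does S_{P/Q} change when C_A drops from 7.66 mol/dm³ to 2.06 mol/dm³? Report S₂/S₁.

0.0723

S_{P/Q} = (k₁/k₂)·C_A^2, so S₂/S₁ = (C_{A,2}/C_{A,1})^2.
= (2.06/7.66)^2 = (0.2689)^2 = 0.0723.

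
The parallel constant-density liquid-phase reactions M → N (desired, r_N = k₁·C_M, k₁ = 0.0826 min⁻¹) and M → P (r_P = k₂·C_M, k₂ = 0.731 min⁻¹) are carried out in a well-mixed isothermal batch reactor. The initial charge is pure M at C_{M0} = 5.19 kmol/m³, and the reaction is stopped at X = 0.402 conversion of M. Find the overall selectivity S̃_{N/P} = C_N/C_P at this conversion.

C_M = C_{M0}(1−X) = 3.104 kmol/m³.
Both paths are first order in M, so the instantaneous fraction to N is constant: dC_N/d(−C_M) = k₁/(k₁+k₂) = 0.1015.
C_N = 0.1015·(C_{M0}−C_M) = 0.1015×2.086 = 0.212 kmol/m³.
C_P = (C_{M0}−C_M)−C_N = 1.875 kmol/m³; S̃_{N/P} = 0.2118/1.875 = 0.113.

0.113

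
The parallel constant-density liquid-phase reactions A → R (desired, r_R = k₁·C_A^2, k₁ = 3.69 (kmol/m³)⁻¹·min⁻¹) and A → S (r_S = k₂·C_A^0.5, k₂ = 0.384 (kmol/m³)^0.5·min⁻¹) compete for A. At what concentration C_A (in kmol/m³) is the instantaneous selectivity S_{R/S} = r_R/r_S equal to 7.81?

0.871 kmol/m³

S_{R/S} = (k₁/k₂)·C_A^1.5 ⇒ C_A = (S·k₂/k₁)^(1/1.5).
= (7.81×0.384/3.69)^(0.6667) = (0.8127)^(0.6667) = 0.871 kmol/m³.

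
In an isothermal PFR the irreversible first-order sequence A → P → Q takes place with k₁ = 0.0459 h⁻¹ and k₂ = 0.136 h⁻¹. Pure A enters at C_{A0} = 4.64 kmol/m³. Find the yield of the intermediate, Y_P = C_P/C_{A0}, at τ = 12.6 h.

Solving the coupled first-order balances gives C_P(τ) = [k₁/(k₂−k₁)]·C_{A0}·(e^(−k₁τ) − e^(−k₂τ)).
e^(−k₁τ) = e^(−0.0459×12.6) = e^(−0.5783) = 0.5608; e^(−k₂τ) = e^(−1.714) = 0.1802.
C_P = 0.0459×4.64/(0.136−0.0459) × (0.5608−0.1802) = 2.364×0.3806 = 0.8997 kmol/m³.
Y_P = C_P/C_{A0} = 0.8997/4.64 = 0.194.

0.194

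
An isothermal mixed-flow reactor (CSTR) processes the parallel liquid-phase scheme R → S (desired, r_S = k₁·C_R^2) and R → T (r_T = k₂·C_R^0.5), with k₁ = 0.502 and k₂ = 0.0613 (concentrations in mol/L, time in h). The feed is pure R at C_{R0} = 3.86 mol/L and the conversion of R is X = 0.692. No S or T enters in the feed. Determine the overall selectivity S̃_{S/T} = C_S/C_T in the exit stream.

10.6

Exit C_R = C_{R0}(1−X) = 3.86×0.308 = 1.189 mol/L.
In a CSTR the entire volume is at exit conditions, so r_S = 0.502×1.189^2 = 0.7095 and r_T = 0.0613×1.189^0.5 = 0.06684.
Overall selectivity = C_S/C_T = r_Sτ/(r_Tτ) = r_S/r_T = 10.6.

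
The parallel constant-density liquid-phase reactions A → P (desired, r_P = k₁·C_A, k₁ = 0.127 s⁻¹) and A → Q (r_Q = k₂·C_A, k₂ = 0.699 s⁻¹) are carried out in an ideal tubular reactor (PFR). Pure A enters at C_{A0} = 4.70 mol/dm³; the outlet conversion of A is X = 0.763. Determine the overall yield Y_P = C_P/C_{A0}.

0.117

C_A = C_{A0}(1−X) = 1.114 mol/dm³.
Both paths are first order in A, so the instantaneous fraction to P is constant: dC_P/d(−C_A) = k₁/(k₁+k₂) = 0.1538.
C_P = 0.1538·(C_{A0}−C_A) = 0.1538×3.586 = 0.551 mol/dm³.
Y_P = C_P/C_{A0} = 0.5514/4.70 = 0.117.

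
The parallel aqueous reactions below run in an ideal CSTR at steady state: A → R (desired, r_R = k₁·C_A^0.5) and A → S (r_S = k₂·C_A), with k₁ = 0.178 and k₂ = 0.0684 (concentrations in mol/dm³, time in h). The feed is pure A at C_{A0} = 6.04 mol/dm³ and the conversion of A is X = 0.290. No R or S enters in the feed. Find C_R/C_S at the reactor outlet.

Exit C_A = C_{A0}(1−X) = 6.04×0.710 = 4.288 mol/dm³.
A CSTR operates uniformly at the exit composition, giving r_R = 0.3686 and r_S = 0.2933 (each k·C_A^n at C_A = 4.288).
Overall selectivity = C_R/C_S = r_Rτ/(r_Sτ) = r_R/r_S = 1.26.

1.26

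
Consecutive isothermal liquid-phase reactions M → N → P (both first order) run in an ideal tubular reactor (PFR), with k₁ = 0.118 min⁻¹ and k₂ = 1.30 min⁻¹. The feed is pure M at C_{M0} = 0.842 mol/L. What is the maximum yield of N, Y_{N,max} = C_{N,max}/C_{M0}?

0.0714

For a first-order series the maximum intermediate yield is C_{N,max}/C_{M0} = (k₁/k₂)^[k₂/(k₂−k₁)].
= (0.118/1.30)^(1.30/(1.30−0.118)) = (0.09077)^(1.100) = 0.07143.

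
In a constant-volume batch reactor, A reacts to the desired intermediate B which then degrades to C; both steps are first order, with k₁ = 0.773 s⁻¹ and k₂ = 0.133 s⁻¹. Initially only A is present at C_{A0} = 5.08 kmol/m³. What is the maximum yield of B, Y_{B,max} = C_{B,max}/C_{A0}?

0.694

For a first-order series the maximum intermediate yield is C_{B,max}/C_{A0} = (k₁/k₂)^[k₂/(k₂−k₁)].
= (0.773/0.133)^(0.133/(0.133−0.773)) = (5.812)^(-0.2078) = 0.6937.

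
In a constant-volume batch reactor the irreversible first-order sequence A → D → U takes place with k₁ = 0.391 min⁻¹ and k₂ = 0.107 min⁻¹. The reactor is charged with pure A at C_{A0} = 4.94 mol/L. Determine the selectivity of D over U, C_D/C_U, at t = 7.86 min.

For first-order series with pure A initially, C_D(t) = k₁C_{A0}/(k₂−k₁)·(e^(−k₁t) − e^(−k₂t)).
e^(−k₁t) = e^(−0.391×7.86) = e^(−3.073) = 0.04627; e^(−k₂t) = e^(−0.8410) = 0.4313.
C_D = 0.391×4.94/(0.107−0.391) × (0.04627−0.4313) = (-6.801)×(-0.3850) = 2.618 mol/L.
C_A = C_{A0}e^(−k₁t) = 0.2286 mol/L, so C_U = C_{A0}−C_A−C_D = 2.093 mol/L; C_D/C_U = 1.25.

1.25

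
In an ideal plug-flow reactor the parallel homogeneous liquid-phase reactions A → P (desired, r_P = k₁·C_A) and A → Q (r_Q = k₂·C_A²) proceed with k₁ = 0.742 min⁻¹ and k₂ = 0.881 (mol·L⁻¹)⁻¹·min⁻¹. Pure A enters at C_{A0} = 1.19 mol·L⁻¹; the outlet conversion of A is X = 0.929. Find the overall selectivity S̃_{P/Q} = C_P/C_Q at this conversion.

1.49

C_A = C_{A0}(1−X) = 0.08449 mol·L⁻¹.
Along a PFR/batch, dC_P/dC_A = −r_P/(r_P+r_Q) = −k₁/(k₁+k₂·C_A).
Integrating from C_{A0} to C_A: C_P = (0.742/0.881)·ln[(0.742+0.881·1.19)/(0.742+0.881·0.0845)] = 0.8422·ln(1.790/0.8164) = 0.6613 mol·L⁻¹.
C_Q = (C_{A0}−C_A)−C_P = 0.4442 mol·L⁻¹; S̃_{P/Q} = 0.6613/0.4442 = 1.49.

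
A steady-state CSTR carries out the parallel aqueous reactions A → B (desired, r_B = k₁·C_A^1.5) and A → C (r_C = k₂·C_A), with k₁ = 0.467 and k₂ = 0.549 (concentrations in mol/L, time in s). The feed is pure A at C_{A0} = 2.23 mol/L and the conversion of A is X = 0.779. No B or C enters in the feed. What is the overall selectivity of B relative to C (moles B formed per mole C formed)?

0.597

Exit C_A = C_{A0}(1−X) = 2.23×0.221 = 0.4928 mol/L.
A CSTR operates uniformly at the exit composition, giving r_B = 0.1616 and r_C = 0.2706 (each k·C_A^n at C_A = 0.4928).
Overall selectivity = C_B/C_C = r_Bτ/(r_Cτ) = r_B/r_C = 0.597.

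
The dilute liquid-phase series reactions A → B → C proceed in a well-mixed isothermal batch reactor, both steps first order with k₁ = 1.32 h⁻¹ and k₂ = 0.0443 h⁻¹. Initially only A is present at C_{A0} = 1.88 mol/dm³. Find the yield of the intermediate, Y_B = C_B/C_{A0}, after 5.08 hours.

Solving the coupled first-order balances gives C_B(t) = [k₁/(k₂−k₁)]·C_{A0}·(e^(−k₁t) − e^(−k₂t)).
e^(−k₁t) = e^(−1.32×5.08) = e^(−6.706) = 0.001224; e^(−k₂t) = e^(−0.2250) = 0.7985.
C_B = 1.32×1.88/(0.0443−1.32) × (0.001224−0.7985) = (-1.945)×(-0.7973) = 1.551 mol/dm³.
Y_B = C_B/C_{A0} = 1.551/1.88 = 0.825.

0.825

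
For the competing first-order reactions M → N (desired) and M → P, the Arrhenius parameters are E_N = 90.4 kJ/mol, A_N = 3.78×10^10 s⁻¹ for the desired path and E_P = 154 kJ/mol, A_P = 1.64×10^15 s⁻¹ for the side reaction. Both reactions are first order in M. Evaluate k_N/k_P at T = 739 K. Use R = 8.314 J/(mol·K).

k_N/k_P = (A_N/A_P)·exp[−(E_N−E_P)/(RT)] = (A_N/A_P)·exp[(E_P−E_N)/(RT)].
(E_P−E_N)/(RT) = (154−90.4)×10³/(8.314×739) = 63600/6144 = 10.35.
k_N/k_P = (3.78×10^10/1.64×10^15)·exp(10.35) = 2.305×10^-5 × 31303 = 0.722.

0.722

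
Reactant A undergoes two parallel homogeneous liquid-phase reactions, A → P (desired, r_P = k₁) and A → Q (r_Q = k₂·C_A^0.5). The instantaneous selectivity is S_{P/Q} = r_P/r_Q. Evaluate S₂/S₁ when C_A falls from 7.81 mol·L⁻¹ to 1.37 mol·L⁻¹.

2.39

S_{P/Q} = (k₁/k₂)·C_A^-0.5, so S₂/S₁ = (C_{A,2}/C_{A,1})^-0.5.
= (1.37/7.81)^(-0.5) = (0.1754)^(-0.5) = 2.39.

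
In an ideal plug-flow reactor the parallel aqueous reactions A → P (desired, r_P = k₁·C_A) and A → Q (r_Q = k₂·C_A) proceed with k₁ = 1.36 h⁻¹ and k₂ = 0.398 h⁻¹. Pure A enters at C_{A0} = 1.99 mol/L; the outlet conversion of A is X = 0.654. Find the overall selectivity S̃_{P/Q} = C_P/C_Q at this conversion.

C_A = C_{A0}(1−X) = 0.6885 mol/L.
Both paths are first order in A, so the instantaneous fraction to P is constant: dC_P/d(−C_A) = k₁/(k₁+k₂) = 0.7736.
C_P = 0.7736·(C_{A0}−C_A) = 0.7736×1.301 = 1.01 mol/L.
C_Q = (C_{A0}−C_A)−C_P = 0.2946 mol/L; S̃_{P/Q} = 1.007/0.2946 = 3.42.

3.42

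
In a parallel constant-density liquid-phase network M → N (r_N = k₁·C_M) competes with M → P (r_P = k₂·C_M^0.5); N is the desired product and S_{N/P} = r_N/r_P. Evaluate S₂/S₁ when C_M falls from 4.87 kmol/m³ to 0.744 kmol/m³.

0.391

S_{N/P} = (k₁/k₂)·C_M^0.5, so S₂/S₁ = (C_{M,2}/C_{M,1})^0.5.
= (0.744/4.87)^0.5 = (0.1528)^0.5 = 0.391.
Selectivity toward N falls as C_M falls — high-concentration operation is favoured.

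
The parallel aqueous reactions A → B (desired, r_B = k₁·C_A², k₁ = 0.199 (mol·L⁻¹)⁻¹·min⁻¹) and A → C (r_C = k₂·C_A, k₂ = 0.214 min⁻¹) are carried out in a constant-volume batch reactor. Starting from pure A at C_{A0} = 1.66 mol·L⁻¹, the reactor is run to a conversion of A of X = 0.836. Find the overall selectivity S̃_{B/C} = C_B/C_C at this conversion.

C_A = C_{A0}(1−X) = 0.2722 mol·L⁻¹.
Along a PFR/batch, dC_C/dC_A = −r_C/(r_B+r_C) = −k₂/(k₂+k₁·C_A).
Integrating from C_{A0} to C_A: C_C = (0.214/0.199)·ln[(0.214+0.199·1.66)/(0.214+0.199·0.272)] = 1.075·ln(0.5443/0.2682) = 0.7613 mol·L⁻¹.
Then C_B = (C_{A0}−C_A) − C_C = 1.388 − 0.7613 = 0.6265 mol·L⁻¹.
S̃_{B/C} = C_B/C_C = 0.6265/0.7613 = 0.823.

0.823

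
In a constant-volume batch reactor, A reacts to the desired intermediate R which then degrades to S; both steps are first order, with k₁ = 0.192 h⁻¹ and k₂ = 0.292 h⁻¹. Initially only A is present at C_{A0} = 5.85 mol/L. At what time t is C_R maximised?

The intermediate peaks when r₁ = r₂, i.e. k₁e^(−k₁t) = k₂e^(−k₂t), giving t_opt = ln(k₂/k₁)/(k₂−k₁).
= ln(0.292/0.192)/(0.292−0.192) = ln(1.521)/0.1000 = 0.4193/0.1000 = 4.19 h.

4.19 h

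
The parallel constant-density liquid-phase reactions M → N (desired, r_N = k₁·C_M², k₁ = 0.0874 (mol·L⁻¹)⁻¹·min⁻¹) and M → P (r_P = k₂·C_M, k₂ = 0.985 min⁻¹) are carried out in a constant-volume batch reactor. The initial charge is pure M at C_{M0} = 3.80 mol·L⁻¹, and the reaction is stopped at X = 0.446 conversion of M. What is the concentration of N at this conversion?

0.350 mol·L⁻¹

C_M = C_{M0}(1−X) = 2.105 mol·L⁻¹.
Along a PFR/batch, dC_P/dC_M = −r_P/(r_N+r_P) = −k₂/(k₂+k₁·C_M).
Integrating from C_{M0} to C_M: C_P = (0.985/0.0874)·ln[(0.985+0.0874·3.80)/(0.985+0.0874·2.11)] = 11.27·ln(1.317/1.169) = 1.345 mol·L⁻¹.
Then C_N = (C_{M0}−C_M) − C_P = 1.695 − 1.345 = 0.3502 mol·L⁻¹.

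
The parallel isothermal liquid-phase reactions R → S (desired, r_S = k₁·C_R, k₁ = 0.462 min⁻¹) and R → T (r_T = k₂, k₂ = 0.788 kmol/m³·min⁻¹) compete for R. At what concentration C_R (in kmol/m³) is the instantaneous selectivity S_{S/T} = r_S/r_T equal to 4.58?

S_{S/T} = (k₁/k₂)·C_R ⇒ C_R = S·k₂/k₁.
= 4.58×0.788/0.462 = 7.81 kmol/m³.

7.81 kmol/m³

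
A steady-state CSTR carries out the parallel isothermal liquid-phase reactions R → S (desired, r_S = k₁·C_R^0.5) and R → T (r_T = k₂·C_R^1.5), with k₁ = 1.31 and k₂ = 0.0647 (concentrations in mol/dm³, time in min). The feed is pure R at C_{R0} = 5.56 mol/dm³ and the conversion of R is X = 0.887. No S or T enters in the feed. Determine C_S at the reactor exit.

Exit C_R = C_{R0}(1−X) = 5.56×0.113 = 0.6283 mol/dm³.
In a CSTR the entire volume is at exit conditions, so r_S = 1.31×0.6283^0.5 = 1.038 and r_T = 0.0647×0.6283^1.5 = 0.03222.
Fraction of consumed R going to S: r_S/(r_S+r_T) = 0.9699.
C_S = 0.9699·C_{R0}·X = 0.9699×5.56×0.887 = 4.78 mol/dm³.

4.78 mol/dm³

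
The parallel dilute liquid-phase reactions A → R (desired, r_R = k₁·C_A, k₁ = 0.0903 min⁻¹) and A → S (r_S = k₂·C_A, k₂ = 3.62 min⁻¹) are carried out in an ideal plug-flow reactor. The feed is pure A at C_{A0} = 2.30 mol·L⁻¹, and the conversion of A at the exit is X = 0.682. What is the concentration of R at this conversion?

0.0382 mol·L⁻¹

C_A = C_{A0}(1−X) = 0.7314 mol·L⁻¹.
Both paths are first order in A, so the instantaneous fraction to R is constant: dC_R/d(−C_A) = k₁/(k₁+k₂) = 0.02434.
C_R = 0.02434·(C_{A0}−C_A) = 0.02434×1.569 = 0.0382 mol·L⁻¹.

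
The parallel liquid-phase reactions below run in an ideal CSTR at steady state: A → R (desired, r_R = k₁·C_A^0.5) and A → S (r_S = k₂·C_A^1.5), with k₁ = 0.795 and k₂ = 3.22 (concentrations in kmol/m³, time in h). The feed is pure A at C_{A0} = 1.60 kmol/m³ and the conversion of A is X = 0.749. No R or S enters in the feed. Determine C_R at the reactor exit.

Exit C_A = C_{A0}(1−X) = 1.60×0.251 = 0.4016 kmol/m³.
Rates in a CSTR are evaluated at the outlet concentration: r_R = 0.795×0.4016^0.5 = 0.5038, r_S = 3.22×0.4016^1.5 = 0.8195.
Fraction of consumed A going to R: r_R/(r_R+r_S) = 0.3807.
C_R = 0.3807·C_{A0}·X = 0.3807×1.60×0.749 = 0.456 kmol/m³.

0.456 kmol/m³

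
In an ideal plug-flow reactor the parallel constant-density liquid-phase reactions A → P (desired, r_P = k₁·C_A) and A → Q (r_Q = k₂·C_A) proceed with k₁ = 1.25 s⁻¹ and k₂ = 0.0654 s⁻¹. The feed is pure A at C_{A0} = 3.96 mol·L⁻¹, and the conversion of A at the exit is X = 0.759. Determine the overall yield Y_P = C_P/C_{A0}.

C_A = C_{A0}(1−X) = 0.9544 mol·L⁻¹.
Both paths are first order in A, so the instantaneous fraction to P is constant: dC_P/d(−C_A) = k₁/(k₁+k₂) = 0.9503.
C_P = 0.9503·(C_{A0}−C_A) = 0.9503×3.006 = 2.86 mol·L⁻¹.
Y_P = C_P/C_{A0} = 2.856/3.96 = 0.721.

0.721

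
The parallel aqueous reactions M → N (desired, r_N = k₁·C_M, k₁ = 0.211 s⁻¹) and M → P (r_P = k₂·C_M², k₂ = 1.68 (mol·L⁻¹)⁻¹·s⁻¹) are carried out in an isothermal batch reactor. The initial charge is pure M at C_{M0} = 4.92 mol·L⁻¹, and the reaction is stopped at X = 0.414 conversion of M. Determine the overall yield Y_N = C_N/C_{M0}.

C_M = C_{M0}(1−X) = 2.883 mol·L⁻¹.
Along a PFR/batch, dC_N/dC_M = −r_N/(r_N+r_P) = −k₁/(k₁+k₂·C_M).
Integrating from C_{M0} to C_M: C_N = (0.211/1.68)·ln[(0.211+1.68·4.92)/(0.211+1.68·2.88)] = 0.1256·ln(8.477/5.055) = 0.06493 mol·L⁻¹.
Y_N = C_N/C_{M0} = 0.06493/4.92 = 0.0132.

0.0132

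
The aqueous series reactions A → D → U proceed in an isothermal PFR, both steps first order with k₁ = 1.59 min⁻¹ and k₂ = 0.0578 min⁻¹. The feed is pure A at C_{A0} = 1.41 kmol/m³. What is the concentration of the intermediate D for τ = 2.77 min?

Solving the coupled first-order balances gives C_D(τ) = [k₁/(k₂−k₁)]·C_{A0}·(e^(−k₁τ) − e^(−k₂τ)).
e^(−k₁τ) = e^(−1.59×2.77) = e^(−4.404) = 0.01222; e^(−k₂τ) = e^(−0.1601) = 0.8521.
C_D = 1.59×1.41/(0.0578−1.59) × (0.01222−0.8521) = (-1.463)×(-0.8398) = 1.229 kmol/m³.

1.23 kmol/m³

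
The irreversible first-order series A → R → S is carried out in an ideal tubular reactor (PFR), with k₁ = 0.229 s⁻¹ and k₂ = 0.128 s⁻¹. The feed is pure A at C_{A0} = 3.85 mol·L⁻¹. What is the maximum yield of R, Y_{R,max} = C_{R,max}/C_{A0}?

At the optimum, C_{R,max}/C_{A0} = (k₁/k₂)^[k₂/(k₂−k₁)].
= (0.229/0.128)^(0.128/(0.128−0.229)) = (1.789)^(-1.267) = 0.4785.

0.478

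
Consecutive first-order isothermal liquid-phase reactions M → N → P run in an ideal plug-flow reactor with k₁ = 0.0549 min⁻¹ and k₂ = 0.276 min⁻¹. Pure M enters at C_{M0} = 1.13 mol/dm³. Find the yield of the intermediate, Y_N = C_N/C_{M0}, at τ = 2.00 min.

0.0795

For first-order series with pure M initially, C_N(τ) = k₁C_{M0}/(k₂−k₁)·(e^(−k₁τ) − e^(−k₂τ)).
e^(−k₁τ) = e^(−0.0549×2.00) = e^(−0.1098) = 0.8960; e^(−k₂τ) = e^(−0.5520) = 0.5758.
C_N = 0.0549×1.13/(0.276−0.0549) × (0.8960−0.5758) = 0.2806×0.3202 = 0.08985 mol/dm³.
Y_N = C_N/C_{M0} = 0.08985/1.13 = 0.0795.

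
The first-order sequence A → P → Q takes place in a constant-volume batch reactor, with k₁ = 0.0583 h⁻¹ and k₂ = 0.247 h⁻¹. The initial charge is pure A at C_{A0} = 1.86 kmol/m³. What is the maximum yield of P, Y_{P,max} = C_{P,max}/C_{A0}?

Evaluating C_P at t_opt = ln(k₂/k₁)/(k₂−k₁) gives C_{P,max}/C_{A0} = (k₁/k₂)^[k₂/(k₂−k₁)].
= (0.0583/0.247)^(0.247/(0.247−0.0583)) = (0.2360)^(1.309) = 0.1511.

0.151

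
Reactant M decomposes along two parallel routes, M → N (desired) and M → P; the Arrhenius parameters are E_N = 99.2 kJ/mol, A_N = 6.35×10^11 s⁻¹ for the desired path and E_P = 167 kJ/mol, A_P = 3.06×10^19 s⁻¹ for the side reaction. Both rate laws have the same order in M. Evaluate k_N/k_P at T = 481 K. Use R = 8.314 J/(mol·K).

0.479

Since both paths have the same order in M, the concentration cancels and S_{N/P} = k_N/k_P = (A_N/A_P)·exp[(E_P−E_N)/(RT)].
(E_P−E_N)/(RT) = (167−99.2)×10³/(8.314×481) = 67800/3999 = 16.95.
k_N/k_P = (6.35×10^11/3.06×10^19)·exp(16.95) = 2.075×10^-8 × 2.307×10^7 = 0.479.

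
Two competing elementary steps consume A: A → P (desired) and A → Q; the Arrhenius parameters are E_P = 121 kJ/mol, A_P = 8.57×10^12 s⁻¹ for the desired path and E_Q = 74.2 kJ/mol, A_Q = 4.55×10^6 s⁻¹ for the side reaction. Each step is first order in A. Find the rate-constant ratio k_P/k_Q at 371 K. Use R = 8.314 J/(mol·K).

With equal orders, S_{P/Q} = k_P/k_Q = (A_P/A_Q)·exp[(E_Q−E_P)/(RT)].
(E_Q−E_P)/(RT) = (74.2−121)×10³/(8.314×371) = -46800/3084 = -15.17.
k_P/k_Q = (8.57×10^12/4.55×10^6)·exp(-15.17) = 1.884×10^6 × 2.574×10^-7 = 0.485.

0.485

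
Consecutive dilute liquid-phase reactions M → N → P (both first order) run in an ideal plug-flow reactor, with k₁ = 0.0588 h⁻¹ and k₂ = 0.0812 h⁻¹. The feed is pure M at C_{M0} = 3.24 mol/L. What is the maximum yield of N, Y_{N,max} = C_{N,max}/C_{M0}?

At the optimum, C_{N,max}/C_{M0} = (k₁/k₂)^[k₂/(k₂−k₁)].
= (0.0588/0.0812)^(0.0812/(0.0812−0.0588)) = (0.7241)^(3.625) = 0.3104.

0.310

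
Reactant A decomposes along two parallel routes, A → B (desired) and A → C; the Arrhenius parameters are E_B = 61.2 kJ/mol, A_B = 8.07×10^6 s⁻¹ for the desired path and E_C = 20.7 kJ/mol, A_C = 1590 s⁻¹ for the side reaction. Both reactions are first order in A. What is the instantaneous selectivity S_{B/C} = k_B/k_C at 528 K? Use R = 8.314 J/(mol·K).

With equal orders, S_{B/C} = k_B/k_C = (A_B/A_C)·exp[(E_C−E_B)/(RT)].
(E_C−E_B)/(RT) = (20.7−61.2)×10³/(8.314×528) = -40500/4390 = -9.226.
k_B/k_C = (8.07×10^6/1590)·exp(-9.226) = 5075 × 9.845×10^-5 = 0.500.
Since E_B > E_C, raising the temperature improves selectivity toward B.

0.500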